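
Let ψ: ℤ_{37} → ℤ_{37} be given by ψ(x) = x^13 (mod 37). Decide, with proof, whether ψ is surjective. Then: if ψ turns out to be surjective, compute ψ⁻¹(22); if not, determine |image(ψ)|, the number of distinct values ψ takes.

Since 37 is prime, the nonzero elements of ℤ_{37} form a cyclic group of order 36.
As gcd(13, 36) = 1, raising to the 13th power is a bijection on this group: if s^13 ≡ t^13 then (st^{−1})^13 = 1, and the only element of order dividing gcd(13, 36) = 1 is 1, so s = t.
With ψ(0) = 0 this makes ψ injective on all of ℤ_{37}, hence bijective (finite equal-size domain and codomain). In particular ψ is surjective.
Since ψ is surjective, we find the preimage of 22. The inverse of x ↦ x^13 on (ℤ_{37})^× is x ↦ x^25, because 13·25 = 325 = 9·36 + 1 ≡ 1 (mod 36) and x^{36} = 1 for x ≠ 0 (Fermat). So ψ⁻¹(22) = 22^25 mod 37.
Repeated squaring mod 37: 22^1 ≡ 22, 22^2 ≡ 22² = 484 ≡ 3, 22^4 ≡ 3² = 9, 22^8 ≡ 9² = 81 ≡ 7, 22^16 ≡ 7² = 49 ≡ 12. Since 25 = 16 + 8 + 1, 22^25 ≡ 12·7·22: 12·7 = 84 ≡ 10, then 10·22 = 220 ≡ 35. So 22^25 ≡ 35 (mod 37).
Hence ψ⁻¹(22) = 35.

35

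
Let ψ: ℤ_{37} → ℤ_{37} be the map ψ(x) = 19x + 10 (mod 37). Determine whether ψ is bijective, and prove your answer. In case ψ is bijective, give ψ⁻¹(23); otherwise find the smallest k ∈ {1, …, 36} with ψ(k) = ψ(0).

26

Suppose ψ(x_1) = ψ(x_2) in ℤ_{37}. Then 19x_1 + 10 ≡ 19x_2 + 10 (mod 37), hence 19(x_1 − x_2) ≡ 0 (mod 37).
Since gcd(19, 37) = 1, 19 is invertible modulo 37, so x_1 − x_2 ≡ 0 (mod 37), i.e. x_1 = x_2.
We now compute 19⁻¹ mod 37 explicitly. Euclid's algorithm: 37 = 1·19 + 18, 19 = 1·18 + 1; back-substituting gives 1 = 2·19 − 1·37, so 19⁻¹ ≡ 2 (mod 37).
For any y ∈ ℤ_{37}, x = 2(y − 10) mod 37 satisfies ψ(x) = 19·2(y − 10) + 10 ≡ y (since 19·2 ≡ 1 mod 37). So every y has a preimage.
So ψ is bijective.
Since ψ is bijective, we compute ψ⁻¹(23): solve 19x + 10 ≡ 23 (mod 37), i.e. 19x ≡ 13 (mod 37).
Multiplying by 19⁻¹ = 2 gives x ≡ 2·13 = 26 ≡ 26 (mod 37).
Check: ψ(26) = 19·26 + 10 = 504 = 13·37 + 23 ≡ 23 (mod 37).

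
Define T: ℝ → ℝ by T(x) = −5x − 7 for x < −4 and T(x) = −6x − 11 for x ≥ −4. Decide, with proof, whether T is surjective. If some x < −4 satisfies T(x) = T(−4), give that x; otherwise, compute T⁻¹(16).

Both pieces are strictly decreasing (slopes −5 and −6), so each is injective on its own interval.
The left piece maps (−∞, −4) onto (13, ∞); the right piece maps [−4, ∞) onto (−∞, 13].
These images together cover ℝ, so T is surjective.
Because the two images are disjoint, no x < −4 has T(x) = T(−4), so we compute T⁻¹(16): 16 lies in (13, ∞), so solve −5x − 7 = 16: x = (16 + 7)/(−5) = −23/5.

-23/5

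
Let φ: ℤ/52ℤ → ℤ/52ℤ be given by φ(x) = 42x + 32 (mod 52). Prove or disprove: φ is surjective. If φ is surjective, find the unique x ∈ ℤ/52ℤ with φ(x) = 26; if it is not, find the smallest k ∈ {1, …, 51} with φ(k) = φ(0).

Since gcd(42, 52) = 2, we have 42x ≡ 0 (mod 2) for all x, so φ(x) ≡ 0 (mod 2).
But 1 ≢ 0 (mod 2), so 1 ∈ ℤ/52ℤ has no preimage. So φ is not surjective.
Since φ is not surjective, we find the least positive k with φ(k) = φ(0): this means 42k ≡ 0 (mod 52), i.e. 52 ∣ 42k. Since gcd(42, 52) = 2, dividing through by 2 this holds exactly when 26 ∣ 21k, and as gcd(21, 26) = 1, exactly when 26 ∣ k.
The smallest positive such k is 26.

26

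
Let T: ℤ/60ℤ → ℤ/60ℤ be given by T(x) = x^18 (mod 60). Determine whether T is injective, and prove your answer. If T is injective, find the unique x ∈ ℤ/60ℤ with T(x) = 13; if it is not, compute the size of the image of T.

T(2): Repeated squaring mod 60: 2^1 ≡ 2, 2^2 ≡ 2² = 4, 2^4 ≡ 4² = 16, 2^8 ≡ 16² = 256 ≡ 16, 2^16 ≡ 16² = 256 ≡ 16. Since 18 = 16 + 2, 2^18 ≡ 16·4: 16·4 = 64 ≡ 4. So 2^18 ≡ 4 (mod 60).
T(8): Repeated squaring mod 60: 8^1 ≡ 8, 8^2 ≡ 8² = 64 ≡ 4, 8^4 ≡ 4² = 16, 8^8 ≡ 16² = 256 ≡ 16, 8^16 ≡ 16² = 256 ≡ 16. Since 18 = 16 + 2, 8^18 ≡ 16·4: 16·4 = 64 ≡ 4. So 8^18 ≡ 4 (mod 60).
So T(2) = T(8) = 4 while 2 ≠ 8, hence T is not injective.
Since T is not injective, we determine |image(T)|. Computing x^18 mod 60 for each x (by repeated squaring, reducing mod 60 at every step), the values T(0), T(1), …, T(59) are: 0, 1, 4, 9, 16, 25, 36, 49, 4, 21, 40, 1, 24, 49, 16, 45, 16, 49, 24, 1, 40, 21, 4, 49, 36, 25, 16, 9, 4, 1, 0, 1, 4, 9, 16, 25, 36, 49, 4, 21, 40, 1, 24, 49, 16, 45, 16, 49, 24, 1, 40, 21, 4, 49, 36, 25, 16, 9, 4, 1.
The distinct values are {0, 1, 4, 9, 16, 21, 24, 25, 36, 40, 45, 49}; there are 12 of them.

12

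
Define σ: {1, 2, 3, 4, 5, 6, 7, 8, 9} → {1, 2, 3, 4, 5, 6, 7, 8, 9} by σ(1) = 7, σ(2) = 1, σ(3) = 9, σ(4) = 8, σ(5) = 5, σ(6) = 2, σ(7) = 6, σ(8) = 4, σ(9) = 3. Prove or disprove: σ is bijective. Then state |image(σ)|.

9

The values 7, 1, 9, 8, 5, 2, 6, 4, 3 are a permutation of {1, 2, 3, 4, 5, 6, 7, 8, 9}: each element appears exactly once.
So σ is injective and surjective, hence bijective.
The image of σ is {1, 2, 3, 4, 5, 6, 7, 8, 9}, which has 9 elements.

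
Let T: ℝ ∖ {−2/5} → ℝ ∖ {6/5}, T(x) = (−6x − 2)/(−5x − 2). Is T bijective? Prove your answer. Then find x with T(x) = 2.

-1/2

Suppose T(u) = T(v). Cross-multiplying: (−6u − 2)(−5v − 2) = (−6v − 2)(−5u − 2).
Expanding both sides and cancelling the symmetric terms leaves 2·(u − v) = 0. Since 2 ≠ 0, u = v. Therefore T is injective.
For any y ≠ 6/5, solving y(−5x − 2) = −6x − 2 for x gives a well-defined x ≠ −2/5. So T is surjective.
So T is bijective.
Solving T(x) = 2: cross-multiplying gives −6x − 2 = 2(−5x − 2), which rearranges to 4x = −2, so x = −1/2.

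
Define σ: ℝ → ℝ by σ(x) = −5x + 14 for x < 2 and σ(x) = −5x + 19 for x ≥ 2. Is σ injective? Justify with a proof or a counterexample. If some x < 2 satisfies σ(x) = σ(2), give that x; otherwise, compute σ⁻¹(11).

Both pieces are strictly decreasing (slopes −5 and −5), so each is injective on its own interval.
The left piece maps (−∞, 2) onto (4, ∞); the right piece maps [2, ∞) onto (−∞, 9].
These images overlap. In particular σ(2) = 9 (right piece), and solving −5x + 14 = 9 on the left piece gives x = 1 < 2.
So σ(1) = σ(2) with 1 ≠ 2, and σ is not injective. This x = 1 is the requested value below 2.

1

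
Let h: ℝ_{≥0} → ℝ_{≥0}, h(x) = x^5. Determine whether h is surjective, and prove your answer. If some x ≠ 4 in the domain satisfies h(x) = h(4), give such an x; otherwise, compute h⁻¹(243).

3

For any y ∈ ℝ_{≥0}, x = y^{1/5} ∈ ℝ_{≥0} gives h(x) = y, so h is surjective.
Since x ↦ x^5 is strictly increasing on ℝ_{≥0}, it is injective there, so no x ≠ 4 in the domain has h(x) = h(4). We therefore compute h⁻¹(243) = 243^{1/5} = 3 (indeed 3^5 = 243).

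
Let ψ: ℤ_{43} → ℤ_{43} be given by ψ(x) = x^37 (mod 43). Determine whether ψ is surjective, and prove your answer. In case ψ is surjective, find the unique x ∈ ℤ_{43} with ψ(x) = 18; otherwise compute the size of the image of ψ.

30

Since 43 is prime, the nonzero elements of ℤ_{43} form a cyclic group of order 42.
As gcd(37, 42) = 1, raising to the 37th power is a bijection on this group: if s^37 ≡ t^37 then (st^{−1})^37 = 1, and the only element of order dividing gcd(37, 42) = 1 is 1, so s = t.
With ψ(0) = 0 this makes ψ injective on all of ℤ_{43}, hence bijective (finite equal-size domain and codomain). In particular ψ is surjective.
Since ψ is surjective, we find the preimage of 18. The inverse of x ↦ x^37 on (ℤ_{43})^× is x ↦ x^25, because 37·25 = 925 = 22·42 + 1 ≡ 1 (mod 42) and x^{42} = 1 for x ≠ 0 (Fermat). So ψ⁻¹(18) = 18^25 mod 43.
Repeated squaring mod 43: 18^1 ≡ 18, 18^2 ≡ 18² = 324 ≡ 23, 18^4 ≡ 23² = 529 ≡ 13, 18^8 ≡ 13² = 169 ≡ 40, 18^16 ≡ 40² = 1600 ≡ 9. Since 25 = 16 + 8 + 1, 18^25 ≡ 9·40·18: 9·40 = 360 ≡ 16, then 16·18 = 288 ≡ 30. So 18^25 ≡ 30 (mod 43).
Hence ψ⁻¹(18) = 30.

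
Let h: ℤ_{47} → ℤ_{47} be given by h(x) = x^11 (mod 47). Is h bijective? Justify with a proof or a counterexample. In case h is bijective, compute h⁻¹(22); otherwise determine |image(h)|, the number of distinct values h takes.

Since 47 is prime, the nonzero elements of ℤ_{47} form a cyclic group of order 46.
As gcd(11, 46) = 1, raising to the 11th power is a bijection on this group: if u^11 ≡ v^11 then (uv^{−1})^11 = 1, and the only element of order dividing gcd(11, 46) = 1 is 1, so u = v.
With h(0) = 0 this makes h injective on all of ℤ_{47}, hence bijective (finite equal-size domain and codomain). In particular h is bijective.
Since h is bijective, we find the preimage of 22. The inverse of x ↦ x^11 on (ℤ_{47})^× is x ↦ x^21, because 11·21 = 231 = 5·46 + 1 ≡ 1 (mod 46) and x^{46} = 1 for x ≠ 0 (Fermat). So h⁻¹(22) = 22^21 mod 47.
Repeated squaring mod 47: 22^1 ≡ 22, 22^2 ≡ 22² = 484 ≡ 14, 22^4 ≡ 14² = 196 ≡ 8, 22^8 ≡ 8² = 64 ≡ 17, 22^16 ≡ 17² = 289 ≡ 7. Since 21 = 16 + 4 + 1, 22^21 ≡ 7·8·22: 7·8 = 56 ≡ 9, then 9·22 = 198 ≡ 10. So 22^21 ≡ 10 (mod 47).
Hence h⁻¹(22) = 10.

10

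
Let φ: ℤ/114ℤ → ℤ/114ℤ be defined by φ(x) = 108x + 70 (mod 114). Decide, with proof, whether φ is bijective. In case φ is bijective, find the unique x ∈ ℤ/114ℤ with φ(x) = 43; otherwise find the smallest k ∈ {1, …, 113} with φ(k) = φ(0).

Recall that φ is injective if φ(x_1) = φ(x_2) implies x_1 = x_2.
We have gcd(108, 114) = 6 > 1. Taking x_1 = 0 and x_2 = 19: φ(0) = 70 and φ(19) = 108·19 + 70 = 2122 ≡ 70 (mod 114).
So φ(0) = φ(19) while 0 ≠ 19, so φ is not injective, hence not bijective.
Since φ is not bijective, we find the least positive k with φ(k) = φ(0): this means 108k ≡ 0 (mod 114), i.e. 114 ∣ 108k. Since gcd(108, 114) = 6, dividing through by 6 this holds exactly when 19 ∣ 18k, and as gcd(18, 19) = 1, exactly when 19 ∣ k.
The smallest positive such k is 19.

19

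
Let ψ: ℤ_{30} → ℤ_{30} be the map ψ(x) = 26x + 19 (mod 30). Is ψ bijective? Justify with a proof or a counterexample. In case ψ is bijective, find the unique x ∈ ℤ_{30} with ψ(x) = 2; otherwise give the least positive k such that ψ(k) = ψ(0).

We have gcd(26, 30) = 2 > 1. Taking u = 0 and v = 15: ψ(0) = 19 and ψ(15) = 26·15 + 19 = 409 ≡ 19 (mod 30).
So ψ(0) = ψ(15) while 0 ≠ 15, so ψ is not injective, hence not bijective.
Since ψ is not bijective, we find the least positive k with ψ(k) = ψ(0): this means 26k ≡ 0 (mod 30), i.e. 30 ∣ 26k. Since gcd(26, 30) = 2, dividing through by 2 this holds exactly when 15 ∣ 13k, and as gcd(13, 15) = 1, exactly when 15 ∣ k.
The smallest positive such k is 15.

15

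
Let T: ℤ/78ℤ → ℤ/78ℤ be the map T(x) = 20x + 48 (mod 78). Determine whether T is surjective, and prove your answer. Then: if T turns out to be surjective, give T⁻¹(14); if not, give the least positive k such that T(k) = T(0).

Since gcd(20, 78) = 2, we have 20x ≡ 0 (mod 2) for all x, so T(x) ≡ 0 (mod 2).
But 1 ≢ 0 (mod 2), so 1 ∈ ℤ/78ℤ has no preimage. Hence T is not surjective.
Since T is not surjective, we find the least positive k with T(k) = T(0): this means 20k ≡ 0 (mod 78), i.e. 78 ∣ 20k. Since gcd(20, 78) = 2, dividing through by 2 this holds exactly when 39 ∣ 10k, and as gcd(10, 39) = 1, exactly when 39 ∣ k.
The smallest positive such k is 39.

39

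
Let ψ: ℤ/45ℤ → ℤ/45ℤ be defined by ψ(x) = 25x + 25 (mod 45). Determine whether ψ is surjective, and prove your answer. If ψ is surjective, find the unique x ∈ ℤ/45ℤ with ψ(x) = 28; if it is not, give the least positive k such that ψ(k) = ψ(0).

Since gcd(25, 45) = 5, we have 25x ≡ 0 (mod 5) for all x, so ψ(x) ≡ 0 (mod 5).
But 1 ≢ 0 (mod 5), so 1 ∈ ℤ/45ℤ has no preimage. So ψ is not surjective.
Since ψ is not surjective, we find the least positive k with ψ(k) = ψ(0): this means 25k ≡ 0 (mod 45), i.e. 45 ∣ 25k. Since gcd(25, 45) = 5, dividing through by 5 this holds exactly when 9 ∣ 5k, and as gcd(5, 9) = 1, exactly when 9 ∣ k.
The smallest positive such k is 9.

9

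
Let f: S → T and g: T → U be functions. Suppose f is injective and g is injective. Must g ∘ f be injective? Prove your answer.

Suppose (g ∘ f)(u) = (g ∘ f)(v), i.e. g(f(u)) = g(f(v)).
Since g is injective, f(u) = f(v). Since f is injective, u = v. Therefore g ∘ f is injective.

injective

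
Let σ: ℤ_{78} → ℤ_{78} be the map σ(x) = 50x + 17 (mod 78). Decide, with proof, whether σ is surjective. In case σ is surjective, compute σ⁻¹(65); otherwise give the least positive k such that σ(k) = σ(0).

Recall that surjectivity means every element of the codomain has a preimage under σ.
Since gcd(50, 78) = 2, we have 50x ≡ 0 (mod 2) for all x, so σ(x) ≡ 1 (mod 2).
But 0 ≢ 1 (mod 2), so 0 ∈ ℤ_{78} has no preimage. Hence σ is not surjective.
Since σ is not surjective, we find the least positive k with σ(k) = σ(0): this means 50k ≡ 0 (mod 78), i.e. 78 ∣ 50k. Since gcd(50, 78) = 2, dividing through by 2 this holds exactly when 39 ∣ 25k, and as gcd(25, 39) = 1, exactly when 39 ∣ k.
The smallest positive such k is 39.

39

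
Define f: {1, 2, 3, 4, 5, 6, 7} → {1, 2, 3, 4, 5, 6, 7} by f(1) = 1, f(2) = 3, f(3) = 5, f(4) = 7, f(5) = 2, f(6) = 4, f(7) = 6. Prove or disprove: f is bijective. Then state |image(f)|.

The values 1, 3, 5, 7, 2, 4, 6 are a permutation of {1, 2, 3, 4, 5, 6, 7}: each element appears exactly once.
So f is injective and surjective, hence bijective.
The image of f is {1, 2, 3, 4, 5, 6, 7}, which has 7 elements.

7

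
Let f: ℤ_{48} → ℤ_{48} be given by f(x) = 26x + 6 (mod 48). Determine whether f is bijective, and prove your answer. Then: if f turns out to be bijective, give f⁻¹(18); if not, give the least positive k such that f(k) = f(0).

24

We have gcd(26, 48) = 2 > 1. Taking x_1 = 0 and x_2 = 24: f(0) = 6 and f(24) = 26·24 + 6 = 630 ≡ 6 (mod 48).
So f(0) = f(24) while 0 ≠ 24, hence f is not injective, hence not bijective.
Since f is not bijective, we find the least positive k with f(k) = f(0): this means 26k ≡ 0 (mod 48), i.e. 48 ∣ 26k. Since gcd(26, 48) = 2, dividing through by 2 this holds exactly when 24 ∣ 13k, and as gcd(13, 24) = 1, exactly when 24 ∣ k.
The smallest positive such k is 24.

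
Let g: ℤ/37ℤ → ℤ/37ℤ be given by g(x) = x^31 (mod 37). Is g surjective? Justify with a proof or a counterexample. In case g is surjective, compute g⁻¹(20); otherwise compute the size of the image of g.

Since 37 is prime, the nonzero elements of ℤ/37ℤ form a cyclic group of order 36.
As gcd(31, 36) = 1, raising to the 31st power is a bijection on this group: if x_1^31 ≡ x_2^31 then (x_1x_2^{−1})^31 = 1, and the only element of order dividing gcd(31, 36) = 1 is 1, so x_1 = x_2.
With g(0) = 0 this makes g injective on all of ℤ/37ℤ, hence bijective (finite equal-size domain and codomain). In particular g is surjective.
Since g is surjective, we find the preimage of 20. The inverse of x ↦ x^31 on (ℤ/37ℤ)^× is x ↦ x^7, because 31·7 = 217 = 6·36 + 1 ≡ 1 (mod 36) and x^{36} = 1 for x ≠ 0 (Fermat). So g⁻¹(20) = 20^7 mod 37.
Repeated squaring mod 37: 20^1 ≡ 20, 20^2 ≡ 20² = 400 ≡ 30, 20^4 ≡ 30² = 900 ≡ 12. Since 7 = 4 + 2 + 1, 20^7 ≡ 12·30·20: 12·30 = 360 ≡ 27, then 27·20 = 540 ≡ 22. So 20^7 ≡ 22 (mod 37).
Hence g⁻¹(20) = 22.

22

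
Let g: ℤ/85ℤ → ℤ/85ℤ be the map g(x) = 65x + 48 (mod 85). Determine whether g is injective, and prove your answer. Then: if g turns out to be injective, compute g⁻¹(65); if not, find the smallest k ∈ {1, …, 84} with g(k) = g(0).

By definition, g is injective when g(a) = g(b) forces a = b.
We have gcd(65, 85) = 5 > 1. Taking a = 0 and b = 17: g(0) = 48 and g(17) = 65·17 + 48 = 1153 ≡ 48 (mod 85).
So g(0) = g(17) while 0 ≠ 17, so g is not injective.
Since g is not injective, we find the least positive k with g(k) = g(0): this means 65k ≡ 0 (mod 85), i.e. 85 ∣ 65k. Since gcd(65, 85) = 5, dividing through by 5 this holds exactly when 17 ∣ 13k, and as gcd(13, 17) = 1, exactly when 17 ∣ k.
The smallest positive such k is 17.

17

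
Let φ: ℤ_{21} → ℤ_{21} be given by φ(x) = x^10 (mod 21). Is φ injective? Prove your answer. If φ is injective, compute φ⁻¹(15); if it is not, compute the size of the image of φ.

8

φ(2): Repeated squaring mod 21: 2^1 ≡ 2, 2^2 ≡ 2² = 4, 2^4 ≡ 4² = 16, 2^8 ≡ 16² = 256 ≡ 4. Since 10 = 8 + 2, 2^10 ≡ 4·4: 4·4 = 16. So 2^10 ≡ 16 (mod 21).
φ(5): Repeated squaring mod 21: 5^1 ≡ 5, 5^2 ≡ 5² = 25 ≡ 4, 5^4 ≡ 4² = 16, 5^8 ≡ 16² = 256 ≡ 4. Since 10 = 8 + 2, 5^10 ≡ 4·4: 4·4 = 16. So 5^10 ≡ 16 (mod 21).
So φ(2) = φ(5) = 16 while 2 ≠ 5, therefore φ is not injective.
Since φ is not injective, we determine |image(φ)|. Computing x^10 mod 21 for each x (by repeated squaring, reducing mod 21 at every step), the values φ(0), φ(1), …, φ(20) are: 0, 1, 16, 18, 4, 16, 15, 7, 1, 9, 4, 4, 9, 1, 7, 15, 16, 4, 18, 16, 1.
The distinct values are {0, 1, 4, 7, 9, 15, 16, 18}; there are 8 of them.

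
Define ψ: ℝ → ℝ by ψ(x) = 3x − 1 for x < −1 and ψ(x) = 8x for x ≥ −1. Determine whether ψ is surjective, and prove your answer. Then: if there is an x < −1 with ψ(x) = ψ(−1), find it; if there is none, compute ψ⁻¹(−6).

Both pieces are strictly increasing (slopes 3 and 8), so each is injective on its own interval.
The left piece maps (−∞, −1) onto (−∞, −4); the right piece maps [−1, ∞) onto [−8, ∞).
The union (−∞, −4) ∪ [−8, ∞) covers ℝ, so ψ is surjective.
For the follow-up: the images overlap, so an x < −1 with ψ(x) = ψ(−1) exists. ψ(−1) = −8; solving 3x − 1 = −8 for x < −1 gives x = (−8 + 1)/3 = −7/3.

-7/3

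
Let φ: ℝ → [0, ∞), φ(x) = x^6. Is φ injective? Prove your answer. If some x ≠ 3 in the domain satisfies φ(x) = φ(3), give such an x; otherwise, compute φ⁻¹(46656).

φ(3) = 729 = (−3)^6 = φ(−3) (since 6 is even), with 3 ≠ −3. So φ is not injective.
For the follow-up, such an x exists: taking x = −3 ∈ ℝ gives φ(−3) = 729 = φ(3) with −3 ≠ 3.

-3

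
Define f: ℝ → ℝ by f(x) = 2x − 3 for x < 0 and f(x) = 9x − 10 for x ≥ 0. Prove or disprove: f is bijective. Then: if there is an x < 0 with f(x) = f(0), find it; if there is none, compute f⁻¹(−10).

Both pieces are strictly increasing (slopes 2 and 9), so each is injective on its own interval.
The left piece maps (−∞, 0) onto (−∞, −3); the right piece maps [0, ∞) onto [−10, ∞).
These images overlap. In particular f(0) = −10 (right piece), and solving 2x − 3 = −10 on the left piece gives x = −7/2 < 0.
So f(−7/2) = f(0) with −7/2 ≠ 0, and f is not injective, hence not bijective. This x = −7/2 is the requested value below 0.

-7/2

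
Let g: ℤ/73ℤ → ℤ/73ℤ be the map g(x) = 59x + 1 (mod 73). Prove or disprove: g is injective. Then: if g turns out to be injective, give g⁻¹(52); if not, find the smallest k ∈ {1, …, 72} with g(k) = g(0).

Suppose g(a) = g(b) in ℤ/73ℤ. Then 59a + 1 ≡ 59b + 1 (mod 73), therefore 59(a − b) ≡ 0 (mod 73).
Since gcd(59, 73) = 1, 59 is invertible modulo 73, hence a − b ≡ 0 (mod 73), i.e. a = b.
Hence g is injective.
We now compute 59⁻¹ mod 73 explicitly. Euclid's algorithm: 73 = 1·59 + 14, 59 = 4·14 + 3, 14 = 4·3 + 2, 3 = 1·2 + 1; back-substituting gives 1 = 26·59 − 21·73, so 59⁻¹ ≡ 26 (mod 73).
Since g is injective, we find g⁻¹(52): we need 59x ≡ 52 − 1 ≡ 51 (mod 73). Using 59⁻¹ = 26: x ≡ 26·51 = 1326 = 18·73 + 12, so x = 12.
Check: g(12) = 59·12 + 1 = 709 = 9·73 + 52 ≡ 52 (mod 73).

12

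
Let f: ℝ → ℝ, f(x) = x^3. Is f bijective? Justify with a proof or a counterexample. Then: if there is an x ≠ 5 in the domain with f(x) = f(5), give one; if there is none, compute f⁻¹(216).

On ℝ, x ↦ x^3 is strictly increasing (injective) and for any y ∈ ℝ the 3rd root y^{1/3} lies in ℝ (surjective). So f is bijective.
Since x ↦ x^3 is strictly increasing on ℝ, it is injective there, so no x ≠ 5 in the domain has f(x) = f(5). We therefore compute f⁻¹(216) = 216^{1/3} = 6 (indeed 6^3 = 216).

6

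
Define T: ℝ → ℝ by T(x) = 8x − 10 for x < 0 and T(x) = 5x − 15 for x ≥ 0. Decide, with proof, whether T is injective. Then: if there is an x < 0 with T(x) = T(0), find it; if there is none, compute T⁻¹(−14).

Both pieces are strictly increasing (slopes 8 and 5), so each is injective on its own interval.
The left piece maps (−∞, 0) onto (−∞, −10); the right piece maps [0, ∞) onto [−15, ∞).
These images overlap. In particular T(0) = −15 (right piece), and solving 8x − 10 = −15 on the left piece gives x = −5/8 < 0.
So T(−5/8) = T(0) with −5/8 ≠ 0, and T is not injective. This x = −5/8 is the requested value below 0.

-5/8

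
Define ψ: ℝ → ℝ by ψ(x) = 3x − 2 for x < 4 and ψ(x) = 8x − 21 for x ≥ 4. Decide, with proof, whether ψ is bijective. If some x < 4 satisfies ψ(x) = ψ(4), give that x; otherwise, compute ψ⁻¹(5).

Both pieces are strictly increasing (slopes 3 and 8), so each is injective on its own interval.
The left piece maps (−∞, 4) onto (−∞, 10); the right piece maps [4, ∞) onto [11, ∞).
The images leave a gap (10 has no preimage), so ψ is not surjective, hence not bijective.
Because the two images are disjoint, no x < 4 has ψ(x) = ψ(4), so we compute ψ⁻¹(5): 5 lies in (−∞, 10), so solve 3x − 2 = 5: x = (5 + 2)/3 = 7/3.

7/3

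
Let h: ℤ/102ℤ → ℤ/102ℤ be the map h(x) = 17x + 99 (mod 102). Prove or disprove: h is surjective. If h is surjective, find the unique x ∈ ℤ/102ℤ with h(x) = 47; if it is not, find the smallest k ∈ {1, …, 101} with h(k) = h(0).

6

Recall that h is surjective if every y in the codomain equals h(x) for some x in the domain.
Since gcd(17, 102) = 17, we have 17x ≡ 0 (mod 17) for all x, so h(x) ≡ 14 (mod 17).
But 0 ≢ 14 (mod 17), so 0 ∈ ℤ/102ℤ has no preimage. Therefore h is not surjective.
Since h is not surjective, we find the least positive k with h(k) = h(0): this means 17k ≡ 0 (mod 102), i.e. 102 ∣ 17k. Since gcd(17, 102) = 17, dividing through by 17 this holds exactly when 6 ∣ k.
The smallest positive such k is 6.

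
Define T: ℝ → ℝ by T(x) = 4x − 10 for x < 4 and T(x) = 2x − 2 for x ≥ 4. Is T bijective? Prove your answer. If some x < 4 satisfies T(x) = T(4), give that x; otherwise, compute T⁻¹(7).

Both pieces are strictly increasing (slopes 4 and 2), so each is injective on its own interval.
The left piece maps (−∞, 4) onto (−∞, 6); the right piece maps [4, ∞) onto [6, ∞).
Since 6 = 6, the images partition ℝ: T is injective and surjective, hence bijective.
Because the two images are disjoint, no x < 4 has T(x) = T(4), so we compute T⁻¹(7): 7 lies in [6, ∞), so solve 2x − 2 = 7: x = (7 + 2)/2 = 9/2.

9/2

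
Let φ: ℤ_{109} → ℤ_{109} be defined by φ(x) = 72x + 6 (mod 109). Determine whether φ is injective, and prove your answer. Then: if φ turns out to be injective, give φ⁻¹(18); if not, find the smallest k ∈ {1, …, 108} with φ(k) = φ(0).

91

If φ(x_1) = φ(x_2), then 72x_1 ≡ 72x_2 (mod 109). Because gcd(72, 109) = 1, we may cancel 72 to get x_1 ≡ x_2 (mod 109).
Therefore φ is injective.
We now compute 72⁻¹ mod 109 explicitly. Euclid's algorithm: 109 = 1·72 + 37, 72 = 1·37 + 35, 37 = 1·35 + 2, 35 = 17·2 + 1; back-substituting gives 1 = 53·72 − 35·109, so 72⁻¹ ≡ 53 (mod 109).
Since φ is injective, we find φ⁻¹(18): we need 72x ≡ 18 − 6 ≡ 12 (mod 109). Using 72⁻¹ = 53: x ≡ 53·12 = 636 = 5·109 + 91, so x = 91.
Check: φ(91) = 72·91 + 6 = 6558 = 60·109 + 18 ≡ 18 (mod 109).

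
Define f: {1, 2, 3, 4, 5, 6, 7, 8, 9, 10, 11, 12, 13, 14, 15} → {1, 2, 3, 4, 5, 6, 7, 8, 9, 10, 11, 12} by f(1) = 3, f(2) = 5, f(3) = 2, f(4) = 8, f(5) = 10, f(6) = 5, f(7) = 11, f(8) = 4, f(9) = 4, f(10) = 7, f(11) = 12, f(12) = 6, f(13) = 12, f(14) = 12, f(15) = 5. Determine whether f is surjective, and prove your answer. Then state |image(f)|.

No element maps to 1, so f is not surjective.
The image of f is {2, 3, 4, 5, 6, 7, 8, 10, 11, 12}, which has 10 elements.

10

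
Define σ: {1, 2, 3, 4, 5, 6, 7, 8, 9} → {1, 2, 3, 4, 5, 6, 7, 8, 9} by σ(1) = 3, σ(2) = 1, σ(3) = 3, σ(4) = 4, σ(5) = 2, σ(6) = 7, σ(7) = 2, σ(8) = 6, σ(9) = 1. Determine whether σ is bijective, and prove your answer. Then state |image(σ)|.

6

σ(1) = 3 = σ(3) with 1 ≠ 3, so σ is not injective, hence not bijective.
The image of σ is {1, 2, 3, 4, 6, 7}, which has 6 elements.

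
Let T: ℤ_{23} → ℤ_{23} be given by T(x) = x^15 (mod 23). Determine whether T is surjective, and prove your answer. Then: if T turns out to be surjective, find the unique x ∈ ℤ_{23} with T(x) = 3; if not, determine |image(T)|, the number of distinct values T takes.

Since 23 is prime, the nonzero elements of ℤ_{23} form a cyclic group of order 22.
As gcd(15, 22) = 1, raising to the 15th power is a bijection on this group: if s^15 ≡ t^15 then (st^{−1})^15 = 1, and the only element of order dividing gcd(15, 22) = 1 is 1, so s = t.
With T(0) = 0 this makes T injective on all of ℤ_{23}, hence bijective (finite equal-size domain and codomain). In particular T is surjective.
Since T is surjective, we find the preimage of 3. The inverse of x ↦ x^15 on (ℤ_{23})^× is x ↦ x^3, because 15·3 = 45 = 2·22 + 1 ≡ 1 (mod 22) and x^{22} = 1 for x ≠ 0 (Fermat). So T⁻¹(3) = 3^3 mod 23.
Repeated squaring mod 23: 3^1 ≡ 3, 3^2 ≡ 3² = 9. Since 3 = 2 + 1, 3^3 ≡ 9·3: 9·3 = 27 ≡ 4. So 3^3 ≡ 4 (mod 23).
Hence T⁻¹(3) = 4.

4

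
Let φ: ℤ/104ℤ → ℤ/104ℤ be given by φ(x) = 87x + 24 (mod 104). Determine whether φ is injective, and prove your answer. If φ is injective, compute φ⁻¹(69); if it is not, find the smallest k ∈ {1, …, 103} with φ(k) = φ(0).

83

Recall that injectivity means: for all s, t in the domain, φ(s) = φ(t) implies s = t.
Suppose φ(s) = φ(t) in ℤ/104ℤ. Then 87s + 24 ≡ 87t + 24 (mod 104), so 87(s − t) ≡ 0 (mod 104).
Since gcd(87, 104) = 1, 87 is invertible modulo 104, hence s − t ≡ 0 (mod 104), i.e. s = t.
Thus φ is injective.
We now compute 87⁻¹ mod 104 explicitly. Euclid's algorithm: 104 = 1·87 + 17, 87 = 5·17 + 2, 17 = 8·2 + 1; back-substituting gives 1 = 55·87 − 46·104, so 87⁻¹ ≡ 55 (mod 104).
Since φ is injective, we compute φ⁻¹(69): solve 87x + 24 ≡ 69 (mod 104), i.e. 87x ≡ 45 (mod 104).
Multiplying by 87⁻¹ = 55 gives x ≡ 55·45 = 2475 = 23·104 + 83 ≡ 83 (mod 104).
Check: φ(83) = 87·83 + 24 = 7245 = 69·104 + 69 ≡ 69 (mod 104).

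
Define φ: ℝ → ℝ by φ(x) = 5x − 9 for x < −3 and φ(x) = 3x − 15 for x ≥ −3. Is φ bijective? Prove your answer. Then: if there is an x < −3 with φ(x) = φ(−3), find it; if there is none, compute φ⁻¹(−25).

Both pieces are strictly increasing (slopes 5 and 3), so each is injective on its own interval.
The left piece maps (−∞, −3) onto (−∞, −24); the right piece maps [−3, ∞) onto [−24, ∞).
Since −24 = −24, the images partition ℝ: φ is injective and surjective, hence bijective.
Because the two images are disjoint, no x < −3 has φ(x) = φ(−3), so we compute φ⁻¹(−25): −25 lies in (−∞, −24), so solve 5x − 9 = −25: x = (−25 + 9)/5 = −16/5.

-16/5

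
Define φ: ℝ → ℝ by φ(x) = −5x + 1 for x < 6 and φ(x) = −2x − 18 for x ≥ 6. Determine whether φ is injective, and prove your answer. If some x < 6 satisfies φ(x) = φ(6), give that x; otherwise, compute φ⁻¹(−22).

23/5

Both pieces are strictly decreasing (slopes −5 and −2), so each is injective on its own interval.
The left piece maps (−∞, 6) onto (−29, ∞); the right piece maps [6, ∞) onto (−∞, −30].
These images are disjoint, so no value is attained by both pieces. Hence φ is injective.
Because the two images are disjoint, no x < 6 has φ(x) = φ(6), so we compute φ⁻¹(−22): −22 lies in (−29, ∞), so solve −5x + 1 = −22: x = (−22 − 1)/(−5) = 23/5.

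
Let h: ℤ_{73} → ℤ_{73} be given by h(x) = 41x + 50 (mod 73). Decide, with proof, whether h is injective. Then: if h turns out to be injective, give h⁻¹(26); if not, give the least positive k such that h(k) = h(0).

Recall that injectivity means: for all a, b in the domain, h(a) = h(b) implies a = b.
If h(a) = h(b), then 41a ≡ 41b (mod 73). Because gcd(41, 73) = 1, we may cancel 41 to get a ≡ b (mod 73).
Thus h is injective.
We now compute 41⁻¹ mod 73 explicitly. Euclid's algorithm: 73 = 1·41 + 32, 41 = 1·32 + 9, 32 = 3·9 + 5, 9 = 1·5 + 4, 5 = 1·4 + 1; back-substituting gives 1 = 57·41 − 32·73, so 41⁻¹ ≡ 57 (mod 73).
Since h is injective, we find h⁻¹(26): we need 41x ≡ 26 − 50 ≡ 49 (mod 73). Using 41⁻¹ = 57: x ≡ 57·49 = 2793 = 38·73 + 19, so x = 19.
Check: h(19) = 41·19 + 50 = 829 = 11·73 + 26 ≡ 26 (mod 73).

19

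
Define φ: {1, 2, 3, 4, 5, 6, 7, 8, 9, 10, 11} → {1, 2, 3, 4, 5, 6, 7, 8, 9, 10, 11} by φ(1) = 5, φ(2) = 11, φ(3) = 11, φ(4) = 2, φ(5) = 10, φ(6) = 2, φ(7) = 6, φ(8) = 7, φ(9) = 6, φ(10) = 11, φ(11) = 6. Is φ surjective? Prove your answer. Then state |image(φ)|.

No element maps to 1, so φ is not surjective.
The image of φ is {2, 5, 6, 7, 10, 11}, which has 6 elements.

6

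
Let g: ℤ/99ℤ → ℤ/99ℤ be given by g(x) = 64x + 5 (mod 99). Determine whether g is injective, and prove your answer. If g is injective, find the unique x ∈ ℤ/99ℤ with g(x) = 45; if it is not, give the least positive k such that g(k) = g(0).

13

Recall: g is injective when g(a) = g(b) forces a = b.
Suppose g(a) = g(b) in ℤ/99ℤ. Then 64a + 5 ≡ 64b + 5 (mod 99), so 64(a − b) ≡ 0 (mod 99).
Since gcd(64, 99) = 1, 64 is invertible modulo 99, hence a − b ≡ 0 (mod 99), i.e. a = b.
Thus g is injective.
We now compute 64⁻¹ mod 99 explicitly. Euclid's algorithm: 99 = 1·64 + 35, 64 = 1·35 + 29, 35 = 1·29 + 6, 29 = 4·6 + 5, 6 = 1·5 + 1; back-substituting gives 1 = 82·64 − 53·99, so 64⁻¹ ≡ 82 (mod 99).
Since g is injective, we find g⁻¹(45): we need 64x ≡ 45 − 5 ≡ 40 (mod 99). Using 64⁻¹ = 82: x ≡ 82·40 = 3280 = 33·99 + 13, so x = 13.
Check: g(13) = 64·13 + 5 = 837 = 8·99 + 45 ≡ 45 (mod 99).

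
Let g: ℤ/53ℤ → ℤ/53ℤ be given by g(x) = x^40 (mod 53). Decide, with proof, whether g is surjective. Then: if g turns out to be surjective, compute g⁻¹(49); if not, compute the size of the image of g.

14

g(2): Repeated squaring mod 53: 2^1 ≡ 2, 2^2 ≡ 2² = 4, 2^4 ≡ 4² = 16, 2^8 ≡ 16² = 256 ≡ 44, 2^16 ≡ 44² = 1936 ≡ 28, 2^32 ≡ 28² = 784 ≡ 42. Since 40 = 32 + 8, 2^40 ≡ 42·44: 42·44 = 1848 ≡ 46. So 2^40 ≡ 46 (mod 53).
g(7): Repeated squaring mod 53: 7^1 ≡ 7, 7^2 ≡ 7² = 49, 7^4 ≡ 49² = 2401 ≡ 16, 7^8 ≡ 16² = 256 ≡ 44, 7^16 ≡ 44² = 1936 ≡ 28, 7^32 ≡ 28² = 784 ≡ 42. Since 40 = 32 + 8, 7^40 ≡ 42·44: 42·44 = 1848 ≡ 46. So 7^40 ≡ 46 (mod 53).
So g(2) = g(7) = 46 while 2 ≠ 7, so g is not injective.
A non-injective map from the 53-element set ℤ/53ℤ to itself takes at most 52 distinct values, so it cannot be surjective. So g is not surjective.
Since g is not surjective, we determine |image(g)|. Computing x^40 mod 53 for each x (by repeated squaring, reducing mod 53 at every step), the values g(0), g(1), …, g(52) are: 0, 1, 46, 16, 49, 44, 47, 46, 28, 44, 10, 42, 42, 13, 49, 15, 16, 36, 10, 13, 36, 47, 24, 1, 24, 28, 15, 15, 28, 24, 1, 24, 47, 36, 13, 10, 36, 16, 15, 49, 13, 42, 42, 10, 44, 28, 46, 47, 44, 49, 16, 46, 1.
The distinct values are {0, 1, 10, 13, 15, 16, 24, 28, 36, 42, 44, 46, 47, 49}; there are 14 of them.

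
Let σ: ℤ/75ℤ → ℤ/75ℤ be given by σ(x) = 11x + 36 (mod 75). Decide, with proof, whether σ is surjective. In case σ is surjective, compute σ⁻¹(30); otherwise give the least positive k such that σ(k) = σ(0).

54

Recall that surjectivity means every element of the codomain has a preimage under σ.
Since gcd(11, 75) = 1, 11 is invertible modulo 75. Euclid's algorithm: 75 = 6·11 + 9, 11 = 1·9 + 2, 9 = 4·2 + 1; back-substituting gives 1 = 41·11 − 6·75, so 11⁻¹ ≡ 41 (mod 75).
For any y ∈ ℤ/75ℤ, x = 41(y − 36) mod 75 satisfies σ(x) = 11·41(y − 36) + 36 ≡ y (since 11·41 ≡ 1 mod 75). So every y has a preimage.
Therefore σ is surjective.
Since σ is surjective, we compute σ⁻¹(30): solve 11x + 36 ≡ 30 (mod 75), i.e. 11x ≡ 69 (mod 75).
Multiplying by 11⁻¹ = 41 gives x ≡ 41·69 = 2829 = 37·75 + 54 ≡ 54 (mod 75).
Check: σ(54) = 11·54 + 36 = 630 = 8·75 + 30 ≡ 30 (mod 75).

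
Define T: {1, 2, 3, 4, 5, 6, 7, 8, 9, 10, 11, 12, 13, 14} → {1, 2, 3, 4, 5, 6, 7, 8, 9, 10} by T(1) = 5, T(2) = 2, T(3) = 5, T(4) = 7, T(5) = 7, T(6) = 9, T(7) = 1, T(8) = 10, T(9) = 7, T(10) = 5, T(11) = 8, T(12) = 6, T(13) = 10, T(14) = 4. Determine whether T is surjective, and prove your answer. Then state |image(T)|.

9

No element maps to 3, so T is not surjective.
The image of T is {1, 2, 4, 5, 6, 7, 8, 9, 10}, which has 9 elements.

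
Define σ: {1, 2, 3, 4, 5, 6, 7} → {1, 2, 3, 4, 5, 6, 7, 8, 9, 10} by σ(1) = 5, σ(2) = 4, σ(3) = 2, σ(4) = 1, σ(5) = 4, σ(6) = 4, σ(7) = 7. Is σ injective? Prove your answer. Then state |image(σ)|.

σ(2) = 4 = σ(5) with 2 ≠ 5, so σ is not injective.
The image of σ is {1, 2, 4, 5, 7}, which has 5 elements.

5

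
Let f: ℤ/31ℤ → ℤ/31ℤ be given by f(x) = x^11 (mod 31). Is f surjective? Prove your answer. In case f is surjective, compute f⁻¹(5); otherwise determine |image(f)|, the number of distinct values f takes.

25

Since 31 is prime, the nonzero elements of ℤ/31ℤ form a cyclic group of order 30.
As gcd(11, 30) = 1, raising to the 11th power is a bijection on this group: if u^11 ≡ v^11 then (uv^{−1})^11 = 1, and the only element of order dividing gcd(11, 30) = 1 is 1, so u = v.
With f(0) = 0 this makes f injective on all of ℤ/31ℤ, hence bijective (finite equal-size domain and codomain). In particular f is surjective.
Since f is surjective, we find the preimage of 5. The inverse of x ↦ x^11 on (ℤ/31ℤ)^× is x ↦ x^11, because 11·11 = 121 = 4·30 + 1 ≡ 1 (mod 30) and x^{30} = 1 for x ≠ 0 (Fermat). So f⁻¹(5) = 5^11 mod 31.
Repeated squaring mod 31: 5^1 ≡ 5, 5^2 ≡ 5² = 25, 5^4 ≡ 25² = 625 ≡ 5, 5^8 ≡ 5² = 25. Since 11 = 8 + 2 + 1, 5^11 ≡ 25·25·5: 25·25 = 625 ≡ 5, then 5·5 = 25. So 5^11 ≡ 25 (mod 31).
Hence f⁻¹(5) = 25.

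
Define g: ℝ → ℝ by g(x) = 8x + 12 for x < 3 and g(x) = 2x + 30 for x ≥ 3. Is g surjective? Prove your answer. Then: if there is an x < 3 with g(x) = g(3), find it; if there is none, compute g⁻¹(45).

15/2

Both pieces are strictly increasing (slopes 8 and 2), so each is injective on its own interval.
The left piece maps (−∞, 3) onto (−∞, 36); the right piece maps [3, ∞) onto [36, ∞).
These images together cover ℝ, so g is surjective.
Because the two images are disjoint, no x < 3 has g(x) = g(3), so we compute g⁻¹(45): 45 lies in [36, ∞), so solve 2x + 30 = 45: x = (45 − 30)/2 = 15/2.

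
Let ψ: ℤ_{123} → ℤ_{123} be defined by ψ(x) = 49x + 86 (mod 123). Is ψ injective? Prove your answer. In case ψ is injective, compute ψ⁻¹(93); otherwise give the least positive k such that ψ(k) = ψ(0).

Recall that ψ is injective when ψ(s) = ψ(t) forces s = t.
Suppose ψ(s) = ψ(t) in ℤ_{123}. Then 49s + 86 ≡ 49t + 86 (mod 123), so 49(s − t) ≡ 0 (mod 123).
Since gcd(49, 123) = 1, 49 is invertible modulo 123, hence s − t ≡ 0 (mod 123), i.e. s = t.
Therefore ψ is injective.
We now compute 49⁻¹ mod 123 explicitly. Euclid's algorithm: 123 = 2·49 + 25, 49 = 1·25 + 24, 25 = 1·24 + 1; back-substituting gives 1 = 118·49 − 47·123, so 49⁻¹ ≡ 118 (mod 123).
Since ψ is injective, we find ψ⁻¹(93): we need 49x ≡ 93 − 86 ≡ 7 (mod 123). Using 49⁻¹ = 118: x ≡ 118·7 = 826 = 6·123 + 88, so x = 88.
Check: ψ(88) = 49·88 + 86 = 4398 = 35·123 + 93 ≡ 93 (mod 123).

88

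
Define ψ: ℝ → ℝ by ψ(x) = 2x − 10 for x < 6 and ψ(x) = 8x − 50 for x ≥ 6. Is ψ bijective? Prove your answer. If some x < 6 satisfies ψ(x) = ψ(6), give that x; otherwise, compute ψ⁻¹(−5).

Both pieces are strictly increasing (slopes 2 and 8), so each is injective on its own interval.
The left piece maps (−∞, 6) onto (−∞, 2); the right piece maps [6, ∞) onto [−2, ∞).
These images overlap. In particular ψ(6) = −2 (right piece), and solving 2x − 10 = −2 on the left piece gives x = 4 < 6.
So ψ(4) = ψ(6) with 4 ≠ 6, and ψ is not injective, hence not bijective. This x = 4 is the requested value below 6.

4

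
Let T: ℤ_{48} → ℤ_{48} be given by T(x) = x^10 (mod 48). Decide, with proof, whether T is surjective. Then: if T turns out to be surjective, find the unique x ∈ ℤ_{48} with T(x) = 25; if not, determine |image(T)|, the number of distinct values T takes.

6

T(2): Repeated squaring mod 48: 2^1 ≡ 2, 2^2 ≡ 2² = 4, 2^4 ≡ 4² = 16, 2^8 ≡ 16² = 256 ≡ 16. Since 10 = 8 + 2, 2^10 ≡ 16·4: 16·4 = 64 ≡ 16. So 2^10 ≡ 16 (mod 48).
T(4): Repeated squaring mod 48: 4^1 ≡ 4, 4^2 ≡ 4² = 16, 4^4 ≡ 16² = 256 ≡ 16, 4^8 ≡ 16² = 256 ≡ 16. Since 10 = 8 + 2, 4^10 ≡ 16·16: 16·16 = 256 ≡ 16. So 4^10 ≡ 16 (mod 48).
So T(2) = T(4) = 16 while 2 ≠ 4, therefore T is not injective.
A non-injective map from the 48-element set ℤ_{48} to itself takes at most 47 distinct values, so it cannot be surjective. Therefore T is not surjective.
Since T is not surjective, we determine |image(T)|. Computing x^10 mod 48 for each x (by repeated squaring, reducing mod 48 at every step), the values T(0), T(1), …, T(47) are: 0, 1, 16, 9, 16, 25, 0, 1, 16, 33, 16, 25, 0, 25, 16, 33, 16, 1, 0, 25, 16, 9, 16, 1, 0, 1, 16, 9, 16, 25, 0, 1, 16, 33, 16, 25, 0, 25, 16, 33, 16, 1, 0, 25, 16, 9, 16, 1.
The distinct values are {0, 1, 9, 16, 25, 33}; there are 6 of them.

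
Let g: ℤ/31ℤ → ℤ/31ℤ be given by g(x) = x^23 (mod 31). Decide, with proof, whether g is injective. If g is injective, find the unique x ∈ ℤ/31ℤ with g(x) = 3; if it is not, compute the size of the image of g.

22

Since 31 is prime, the nonzero elements of ℤ/31ℤ form a cyclic group of order 30.
As gcd(23, 30) = 1, raising to the 23rd power is a bijection on this group: if s^23 ≡ t^23 then (st^{−1})^23 = 1, and the only element of order dividing gcd(23, 30) = 1 is 1, so s = t.
With g(0) = 0 this makes g injective on all of ℤ/31ℤ, hence bijective (finite equal-size domain and codomain). In particular g is injective.
Since g is injective, we find the preimage of 3. The inverse of x ↦ x^23 on (ℤ/31ℤ)^× is x ↦ x^17, because 23·17 = 391 = 13·30 + 1 ≡ 1 (mod 30) and x^{30} = 1 for x ≠ 0 (Fermat). So g⁻¹(3) = 3^17 mod 31.
Repeated squaring mod 31: 3^1 ≡ 3, 3^2 ≡ 3² = 9, 3^4 ≡ 9² = 81 ≡ 19, 3^8 ≡ 19² = 361 ≡ 20, 3^16 ≡ 20² = 400 ≡ 28. Since 17 = 16 + 1, 3^17 ≡ 28·3: 28·3 = 84 ≡ 22. So 3^17 ≡ 22 (mod 31).
Hence g⁻¹(3) = 22.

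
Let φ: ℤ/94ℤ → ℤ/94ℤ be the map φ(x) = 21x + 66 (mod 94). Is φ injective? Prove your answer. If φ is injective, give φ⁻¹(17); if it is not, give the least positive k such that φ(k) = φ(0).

If φ(a) = φ(b), then 21a ≡ 21b (mod 94). Because gcd(21, 94) = 1, we may cancel 21 to get a ≡ b (mod 94).
Hence φ is injective.
We now compute 21⁻¹ mod 94 explicitly. Euclid's algorithm: 94 = 4·21 + 10, 21 = 2·10 + 1; back-substituting gives 1 = 9·21 − 2·94, so 21⁻¹ ≡ 9 (mod 94).
Since φ is injective, we find φ⁻¹(17): we need 21x ≡ 17 − 66 ≡ 45 (mod 94). Using 21⁻¹ = 9: x ≡ 9·45 = 405 = 4·94 + 29, so x = 29.
Check: φ(29) = 21·29 + 66 = 675 = 7·94 + 17 ≡ 17 (mod 94).

29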